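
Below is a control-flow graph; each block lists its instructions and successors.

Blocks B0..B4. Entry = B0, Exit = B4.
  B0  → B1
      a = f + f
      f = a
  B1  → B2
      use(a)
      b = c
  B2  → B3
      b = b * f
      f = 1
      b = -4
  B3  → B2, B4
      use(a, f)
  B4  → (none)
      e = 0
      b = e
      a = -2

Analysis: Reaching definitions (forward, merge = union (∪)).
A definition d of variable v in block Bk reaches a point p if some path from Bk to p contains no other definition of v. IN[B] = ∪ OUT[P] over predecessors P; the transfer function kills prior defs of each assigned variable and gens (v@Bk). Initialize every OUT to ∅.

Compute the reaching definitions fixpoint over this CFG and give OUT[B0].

Per-block solution:
  B0:  IN={}  OUT={a@B0, f@B0}
  B1:  IN={a@B0, f@B0}  OUT={a@B0, b@B1, f@B0}
  B2:  IN={a@B0, b@B1, b@B2, f@B0, f@B2}  OUT={a@B0, b@B2, f@B2}
  B3:  IN={a@B0, b@B2, f@B2}  OUT={a@B0, b@B2, f@B2}
  B4:  IN={a@B0, b@B2, f@B2}  OUT={a@B4, b@B4, e@B4, f@B2}

B0 is the boundary node: IN[B0] = {}
Applying B0's transfer function to that IN value gives OUT[B0] (row B0 above).

Answer: {a@B0, f@B0}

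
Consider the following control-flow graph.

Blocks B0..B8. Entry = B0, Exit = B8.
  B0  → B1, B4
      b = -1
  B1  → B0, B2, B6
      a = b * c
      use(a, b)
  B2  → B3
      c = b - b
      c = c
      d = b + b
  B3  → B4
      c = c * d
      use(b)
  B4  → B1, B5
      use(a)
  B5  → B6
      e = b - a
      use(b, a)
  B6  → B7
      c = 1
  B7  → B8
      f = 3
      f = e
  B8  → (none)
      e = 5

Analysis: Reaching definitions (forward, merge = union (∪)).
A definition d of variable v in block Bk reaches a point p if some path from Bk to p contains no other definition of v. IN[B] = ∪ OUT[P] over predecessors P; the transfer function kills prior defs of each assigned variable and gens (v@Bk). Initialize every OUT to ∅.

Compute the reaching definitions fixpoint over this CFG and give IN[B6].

Answer: {a@B1, b@B0, c@B3, d@B2, e@B5}

Working:
Per-block solution:
  B0: | IN={a@B1, b@B0, c@B3, d@B2} | OUT={a@B1, b@B0, c@B3, d@B2}
  B1: | IN={a@B1, b@B0, c@B3, d@B2} | OUT={a@B1, b@B0, c@B3, d@B2}
  B2: | IN={a@B1, b@B0, c@B3, d@B2} | OUT={a@B1, b@B0, c@B2, d@B2}
  B3: | IN={a@B1, b@B0, c@B2, d@B2} | OUT={a@B1, b@B0, c@B3, d@B2}
  B4: | IN={a@B1, b@B0, c@B3, d@B2} | OUT={a@B1, b@B0, c@B3, d@B2}
  B5: | IN={a@B1, b@B0, c@B3, d@B2} | OUT={a@B1, b@B0, c@B3, d@B2, e@B5}
  B6: | IN={a@B1, b@B0, c@B3, d@B2, e@B5} | OUT={a@B1, b@B0, c@B6, d@B2, e@B5}
  B7: | IN={a@B1, b@B0, c@B6, d@B2, e@B5} | OUT={a@B1, b@B0, c@B6, d@B2, e@B5, f@B7}
  B8: | IN={a@B1, b@B0, c@B6, d@B2, e@B5, f@B7} | OUT={a@B1, b@B0, c@B6, d@B2, e@B8, f@B7}

Merge at B6: IN[B6] = OUT[B1] ⊔ OUT[B5] = {a@B1, b@B0, c@B3, d@B2, e@B5}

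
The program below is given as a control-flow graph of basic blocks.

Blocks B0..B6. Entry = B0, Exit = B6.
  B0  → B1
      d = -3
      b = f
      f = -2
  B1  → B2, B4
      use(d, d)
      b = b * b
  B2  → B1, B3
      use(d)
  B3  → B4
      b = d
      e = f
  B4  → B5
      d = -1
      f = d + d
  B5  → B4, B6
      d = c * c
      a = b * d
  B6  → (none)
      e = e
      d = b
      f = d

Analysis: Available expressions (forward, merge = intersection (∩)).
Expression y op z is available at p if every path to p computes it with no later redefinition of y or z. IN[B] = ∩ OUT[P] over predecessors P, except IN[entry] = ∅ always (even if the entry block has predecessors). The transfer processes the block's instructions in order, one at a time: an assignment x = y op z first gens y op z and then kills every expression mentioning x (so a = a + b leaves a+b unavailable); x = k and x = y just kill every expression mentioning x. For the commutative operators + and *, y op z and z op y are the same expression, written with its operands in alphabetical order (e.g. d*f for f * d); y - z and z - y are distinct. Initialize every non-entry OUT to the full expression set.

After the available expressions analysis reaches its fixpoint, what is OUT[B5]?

Fixpoint table:
  B0:   IN={}   OUT={}
  B1:   IN={}   OUT={}
  B2:   IN={}   OUT={}
  B3:   IN={}   OUT={}
  B4:   IN={}   OUT={d+d}
  B5:   IN={d+d}   OUT={b*d, c*c}
  B6:   IN={b*d, c*c}   OUT={c*c}

Merge at B5: IN[B5] = OUT[B4] = {d+d}
Applying B5's transfer function to that IN value gives OUT[B5] (row B5 above).

Answer: {b*d, c*c}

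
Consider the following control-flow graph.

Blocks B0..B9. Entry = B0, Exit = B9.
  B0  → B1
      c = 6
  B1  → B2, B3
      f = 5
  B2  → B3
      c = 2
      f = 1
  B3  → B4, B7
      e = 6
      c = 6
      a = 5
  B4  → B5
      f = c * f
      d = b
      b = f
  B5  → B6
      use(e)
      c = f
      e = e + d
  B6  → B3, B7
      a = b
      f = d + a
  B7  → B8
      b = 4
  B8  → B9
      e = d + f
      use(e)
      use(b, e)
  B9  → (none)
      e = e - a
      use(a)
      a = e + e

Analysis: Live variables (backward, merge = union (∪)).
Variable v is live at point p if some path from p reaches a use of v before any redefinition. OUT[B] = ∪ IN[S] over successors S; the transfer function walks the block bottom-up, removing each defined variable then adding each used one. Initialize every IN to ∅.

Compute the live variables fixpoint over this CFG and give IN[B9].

Converged values:
  B0:   IN={b, d}   OUT={b, d}
  B1:   IN={b, d}   OUT={b, d, f}
  B2:   IN={b, d}   OUT={b, d, f}
  B3:   IN={b, d, f}   OUT={a, b, c, d, e, f}
  B4:   IN={b, c, e, f}   OUT={b, d, e, f}
  B5:   IN={b, d, e, f}   OUT={b, d}
  B6:   IN={b, d}   OUT={a, b, d, f}
  B7:   IN={a, d, f}   OUT={a, b, d, f}
  B8:   IN={a, b, d, f}   OUT={a, e}
  B9:   IN={a, e}   OUT={}

B9 is the boundary node: OUT[B9] = {}
Applying B9's transfer function to that OUT value gives IN[B9] (row B9 above).

Answer: {a, e}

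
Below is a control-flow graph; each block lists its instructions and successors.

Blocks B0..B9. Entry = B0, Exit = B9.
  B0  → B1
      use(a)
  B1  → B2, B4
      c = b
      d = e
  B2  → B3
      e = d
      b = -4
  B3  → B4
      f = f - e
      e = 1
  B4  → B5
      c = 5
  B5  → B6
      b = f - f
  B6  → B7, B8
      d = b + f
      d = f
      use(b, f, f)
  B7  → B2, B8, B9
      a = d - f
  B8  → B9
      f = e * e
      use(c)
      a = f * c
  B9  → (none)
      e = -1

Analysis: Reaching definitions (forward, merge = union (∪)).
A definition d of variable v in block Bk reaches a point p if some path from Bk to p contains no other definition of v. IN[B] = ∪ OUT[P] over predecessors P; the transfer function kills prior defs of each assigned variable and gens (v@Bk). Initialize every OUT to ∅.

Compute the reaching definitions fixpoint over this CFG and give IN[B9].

Converged values:
  B0:   IN={}   OUT={}
  B1:   IN={}   OUT={c@B1, d@B1}
  B2:   IN={a@B7, b@B5, c@B1, c@B4, d@B1, d@B6, e@B3, f@B3}   OUT={a@B7, b@B2, c@B1, c@B4, d@B1, d@B6, e@B2, f@B3}
  B3:   IN={a@B7, b@B2, c@B1, c@B4, d@B1, d@B6, e@B2, f@B3}   OUT={a@B7, b@B2, c@B1, c@B4, d@B1, d@B6, e@B3, f@B3}
  B4:   IN={a@B7, b@B2, c@B1, c@B4, d@B1, d@B6, e@B3, f@B3}   OUT={a@B7, b@B2, c@B4, d@B1, d@B6, e@B3, f@B3}
  B5:   IN={a@B7, b@B2, c@B4, d@B1, d@B6, e@B3, f@B3}   OUT={a@B7, b@B5, c@B4, d@B1, d@B6, e@B3, f@B3}
  B6:   IN={a@B7, b@B5, c@B4, d@B1, d@B6, e@B3, f@B3}   OUT={a@B7, b@B5, c@B4, d@B6, e@B3, f@B3}
  B7:   IN={a@B7, b@B5, c@B4, d@B6, e@B3, f@B3}   OUT={a@B7, b@B5, c@B4, d@B6, e@B3, f@B3}
  B8:   IN={a@B7, b@B5, c@B4, d@B6, e@B3, f@B3}   OUT={a@B8, b@B5, c@B4, d@B6, e@B3, f@B8}
  B9:   IN={a@B7, a@B8, b@B5, c@B4, d@B6, e@B3, f@B3, f@B8}   OUT={a@B7, a@B8, b@B5, c@B4, d@B6, e@B9, f@B3, f@B8}

Merge at B9: IN[B9] = OUT[B7] ⊔ OUT[B8] = {a@B7, a@B8, b@B5, c@B4, d@B6, e@B3, f@B3, f@B8}

Answer: {a@B7, a@B8, b@B5, c@B4, d@B6, e@B3, f@B3, f@B8}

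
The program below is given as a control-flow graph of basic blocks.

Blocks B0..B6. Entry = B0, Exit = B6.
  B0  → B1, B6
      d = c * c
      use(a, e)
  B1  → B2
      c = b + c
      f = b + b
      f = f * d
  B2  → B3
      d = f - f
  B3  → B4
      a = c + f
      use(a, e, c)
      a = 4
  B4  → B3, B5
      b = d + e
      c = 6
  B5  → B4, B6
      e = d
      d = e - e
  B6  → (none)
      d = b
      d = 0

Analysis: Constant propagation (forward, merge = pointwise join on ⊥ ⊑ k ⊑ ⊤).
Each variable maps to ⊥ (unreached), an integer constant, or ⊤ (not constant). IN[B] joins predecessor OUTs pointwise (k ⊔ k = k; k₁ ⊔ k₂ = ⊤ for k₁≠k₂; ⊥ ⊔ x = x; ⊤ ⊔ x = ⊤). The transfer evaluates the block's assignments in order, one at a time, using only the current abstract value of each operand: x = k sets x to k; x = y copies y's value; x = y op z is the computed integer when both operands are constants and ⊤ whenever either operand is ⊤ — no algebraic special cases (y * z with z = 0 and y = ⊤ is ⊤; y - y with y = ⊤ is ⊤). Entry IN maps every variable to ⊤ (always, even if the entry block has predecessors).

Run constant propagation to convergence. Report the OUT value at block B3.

Answer: {a: 4, b: ⊤, c: ⊤, d: ⊤, e: ⊤, f: ⊤}

Derivation:
Per-block solution:
  B0:  IN=(all ⊤)  OUT=(all ⊤)
  B1:  IN=(all ⊤)  OUT=(all ⊤)
  B2:  IN=(all ⊤)  OUT=(all ⊤)
  B3:  IN=(all ⊤)  OUT={a:4; rest ⊤}
  B4:  IN={a:4; rest ⊤}  OUT={a:4, c:6; rest ⊤}
  B5:  IN={a:4, c:6; rest ⊤}  OUT={a:4, c:6; rest ⊤}
  B6:  IN=(all ⊤)  OUT={d:0; rest ⊤}

Merge at B3: IN[B3] = OUT[B2] ⊔ OUT[B4] = {a: ⊤, b: ⊤, c: ⊤, d: ⊤, e: ⊤, f: ⊤}
Applying B3's transfer function to that IN value gives OUT[B3] (row B3 above).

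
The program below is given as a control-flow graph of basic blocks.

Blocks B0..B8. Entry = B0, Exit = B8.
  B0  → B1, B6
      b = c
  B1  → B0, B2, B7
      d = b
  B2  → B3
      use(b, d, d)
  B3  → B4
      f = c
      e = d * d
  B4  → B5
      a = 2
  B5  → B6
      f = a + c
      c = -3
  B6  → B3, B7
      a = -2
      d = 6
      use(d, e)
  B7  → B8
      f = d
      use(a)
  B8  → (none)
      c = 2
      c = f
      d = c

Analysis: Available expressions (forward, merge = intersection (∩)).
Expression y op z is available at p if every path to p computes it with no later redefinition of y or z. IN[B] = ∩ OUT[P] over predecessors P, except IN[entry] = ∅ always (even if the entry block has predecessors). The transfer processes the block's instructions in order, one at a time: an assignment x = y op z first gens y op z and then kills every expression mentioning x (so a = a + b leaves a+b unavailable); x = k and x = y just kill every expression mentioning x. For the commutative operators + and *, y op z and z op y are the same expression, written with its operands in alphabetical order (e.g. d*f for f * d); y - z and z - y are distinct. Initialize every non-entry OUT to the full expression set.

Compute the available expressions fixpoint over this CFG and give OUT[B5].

Answer: {d*d}

Working:
Converged values:
  B0:  IN={}  OUT={}
  B1:  IN={}  OUT={}
  B2:  IN={}  OUT={}
  B3:  IN={}  OUT={d*d}
  B4:  IN={d*d}  OUT={d*d}
  B5:  IN={d*d}  OUT={d*d}
  B6:  IN={}  OUT={}
  B7:  IN={}  OUT={}
  B8:  IN={}  OUT={}

Merge at B5: IN[B5] = OUT[B4] = {d*d}
Applying B5's transfer function to that IN value gives OUT[B5] (row B5 above).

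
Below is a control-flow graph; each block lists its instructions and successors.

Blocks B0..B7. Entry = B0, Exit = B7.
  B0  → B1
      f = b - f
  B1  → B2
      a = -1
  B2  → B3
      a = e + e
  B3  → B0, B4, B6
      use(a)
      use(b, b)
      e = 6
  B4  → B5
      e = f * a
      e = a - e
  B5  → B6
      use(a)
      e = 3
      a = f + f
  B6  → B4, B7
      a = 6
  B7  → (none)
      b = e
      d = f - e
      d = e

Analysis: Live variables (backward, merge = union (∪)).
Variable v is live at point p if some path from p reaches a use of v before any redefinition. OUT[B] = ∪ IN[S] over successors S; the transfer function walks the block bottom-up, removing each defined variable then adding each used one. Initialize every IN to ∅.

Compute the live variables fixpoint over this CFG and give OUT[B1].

Fixpoint table:
  B0: | IN={b, e, f} | OUT={b, e, f}
  B1: | IN={b, e, f} | OUT={b, e, f}
  B2: | IN={b, e, f} | OUT={a, b, f}
  B3: | IN={a, b, f} | OUT={a, b, e, f}
  B4: | IN={a, f} | OUT={a, f}
  B5: | IN={a, f} | OUT={e, f}
  B6: | IN={e, f} | OUT={a, e, f}
  B7: | IN={e, f} | OUT={}

Merge at B1: OUT[B1] = IN[B2] = {b, e, f}

Answer: {b, e, f}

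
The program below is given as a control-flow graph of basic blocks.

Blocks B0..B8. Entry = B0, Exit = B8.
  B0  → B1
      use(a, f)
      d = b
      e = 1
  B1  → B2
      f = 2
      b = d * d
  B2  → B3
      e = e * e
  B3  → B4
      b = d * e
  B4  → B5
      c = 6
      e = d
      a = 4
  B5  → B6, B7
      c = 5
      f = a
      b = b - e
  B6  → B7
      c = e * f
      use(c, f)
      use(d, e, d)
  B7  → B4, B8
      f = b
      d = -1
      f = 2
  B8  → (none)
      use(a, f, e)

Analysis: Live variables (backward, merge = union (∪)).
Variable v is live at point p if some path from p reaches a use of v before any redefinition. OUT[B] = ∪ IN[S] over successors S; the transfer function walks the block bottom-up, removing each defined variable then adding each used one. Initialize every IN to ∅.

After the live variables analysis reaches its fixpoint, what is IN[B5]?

Answer: {a, b, d, e}

Derivation:
Fixpoint table:
  B0: | IN={a, b, f} | OUT={d, e}
  B1: | IN={d, e} | OUT={d, e}
  B2: | IN={d, e} | OUT={d, e}
  B3: | IN={d, e} | OUT={b, d}
  B4: | IN={b, d} | OUT={a, b, d, e}
  B5: | IN={a, b, d, e} | OUT={a, b, d, e, f}
  B6: | IN={a, b, d, e, f} | OUT={a, b, e}
  B7: | IN={a, b, e} | OUT={a, b, d, e, f}
  B8: | IN={a, e, f} | OUT={}

Merge at B5: OUT[B5] = IN[B6] ⊔ IN[B7] = {a, b, d, e, f}
Applying B5's transfer function to that OUT value gives IN[B5] (row B5 above).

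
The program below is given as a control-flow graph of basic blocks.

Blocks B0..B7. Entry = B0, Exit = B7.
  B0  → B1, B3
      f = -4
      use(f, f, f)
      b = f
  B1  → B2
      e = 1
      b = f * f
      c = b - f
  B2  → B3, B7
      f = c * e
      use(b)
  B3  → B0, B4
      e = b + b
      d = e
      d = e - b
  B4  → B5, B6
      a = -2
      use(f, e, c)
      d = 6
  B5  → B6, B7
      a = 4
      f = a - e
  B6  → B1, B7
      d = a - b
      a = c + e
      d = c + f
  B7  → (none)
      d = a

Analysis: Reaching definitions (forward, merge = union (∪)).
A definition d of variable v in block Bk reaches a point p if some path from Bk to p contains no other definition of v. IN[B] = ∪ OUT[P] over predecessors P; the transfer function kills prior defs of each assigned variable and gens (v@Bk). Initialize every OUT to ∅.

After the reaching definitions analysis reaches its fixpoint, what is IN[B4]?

Answer: {a@B6, b@B0, b@B1, c@B1, d@B3, e@B3, f@B0, f@B2}

Trace:
Fixpoint table:
  B0:  IN={a@B6, b@B0, b@B1, c@B1, d@B3, e@B3, f@B0, f@B2}  OUT={a@B6, b@B0, c@B1, d@B3, e@B3, f@B0}
  B1:  IN={a@B6, b@B0, b@B1, c@B1, d@B3, d@B6, e@B3, f@B0, f@B2, f@B5}  OUT={a@B6, b@B1, c@B1, d@B3, d@B6, e@B1, f@B0, f@B2, f@B5}
  B2:  IN={a@B6, b@B1, c@B1, d@B3, d@B6, e@B1, f@B0, f@B2, f@B5}  OUT={a@B6, b@B1, c@B1, d@B3, d@B6, e@B1, f@B2}
  B3:  IN={a@B6, b@B0, b@B1, c@B1, d@B3, d@B6, e@B1, e@B3, f@B0, f@B2}  OUT={a@B6, b@B0, b@B1, c@B1, d@B3, e@B3, f@B0, f@B2}
  B4:  IN={a@B6, b@B0, b@B1, c@B1, d@B3, e@B3, f@B0, f@B2}  OUT={a@B4, b@B0, b@B1, c@B1, d@B4, e@B3, f@B0, f@B2}
  B5:  IN={a@B4, b@B0, b@B1, c@B1, d@B4, e@B3, f@B0, f@B2}  OUT={a@B5, b@B0, b@B1, c@B1, d@B4, e@B3, f@B5}
  B6:  IN={a@B4, a@B5, b@B0, b@B1, c@B1, d@B4, e@B3, f@B0, f@B2, f@B5}  OUT={a@B6, b@B0, b@B1, c@B1, d@B6, e@B3, f@B0, f@B2, f@B5}
  B7:  IN={a@B5, a@B6, b@B0, b@B1, c@B1, d@B3, d@B4, d@B6, e@B1, e@B3, f@B0, f@B2, f@B5}  OUT={a@B5, a@B6, b@B0, b@B1, c@B1, d@B7, e@B1, e@B3, f@B0, f@B2, f@B5}

Merge at B4: IN[B4] = OUT[B3] = {a@B6, b@B0, b@B1, c@B1, d@B3, e@B3, f@B0, f@B2}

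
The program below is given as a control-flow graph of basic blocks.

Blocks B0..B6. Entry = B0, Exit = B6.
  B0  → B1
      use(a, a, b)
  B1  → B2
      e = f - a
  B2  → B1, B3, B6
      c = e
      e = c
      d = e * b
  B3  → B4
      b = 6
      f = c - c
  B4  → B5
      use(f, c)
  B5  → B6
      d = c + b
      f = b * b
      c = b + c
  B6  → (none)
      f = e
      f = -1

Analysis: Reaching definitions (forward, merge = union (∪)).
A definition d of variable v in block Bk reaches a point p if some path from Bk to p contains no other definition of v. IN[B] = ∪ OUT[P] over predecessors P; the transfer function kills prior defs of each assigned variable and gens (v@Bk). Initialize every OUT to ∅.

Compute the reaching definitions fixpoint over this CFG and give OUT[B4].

Converged values:
  B0: | IN={} | OUT={}
  B1: | IN={c@B2, d@B2, e@B2} | OUT={c@B2, d@B2, e@B1}
  B2: | IN={c@B2, d@B2, e@B1} | OUT={c@B2, d@B2, e@B2}
  B3: | IN={c@B2, d@B2, e@B2} | OUT={b@B3, c@B2, d@B2, e@B2, f@B3}
  B4: | IN={b@B3, c@B2, d@B2, e@B2, f@B3} | OUT={b@B3, c@B2, d@B2, e@B2, f@B3}
  B5: | IN={b@B3, c@B2, d@B2, e@B2, f@B3} | OUT={b@B3, c@B5, d@B5, e@B2, f@B5}
  B6: | IN={b@B3, c@B2, c@B5, d@B2, d@B5, e@B2, f@B5} | OUT={b@B3, c@B2, c@B5, d@B2, d@B5, e@B2, f@B6}

Merge at B4: IN[B4] = OUT[B3] = {b@B3, c@B2, d@B2, e@B2, f@B3}
Applying B4's transfer function to that IN value gives OUT[B4] (row B4 above).

Answer: {b@B3, c@B2, d@B2, e@B2, f@B3}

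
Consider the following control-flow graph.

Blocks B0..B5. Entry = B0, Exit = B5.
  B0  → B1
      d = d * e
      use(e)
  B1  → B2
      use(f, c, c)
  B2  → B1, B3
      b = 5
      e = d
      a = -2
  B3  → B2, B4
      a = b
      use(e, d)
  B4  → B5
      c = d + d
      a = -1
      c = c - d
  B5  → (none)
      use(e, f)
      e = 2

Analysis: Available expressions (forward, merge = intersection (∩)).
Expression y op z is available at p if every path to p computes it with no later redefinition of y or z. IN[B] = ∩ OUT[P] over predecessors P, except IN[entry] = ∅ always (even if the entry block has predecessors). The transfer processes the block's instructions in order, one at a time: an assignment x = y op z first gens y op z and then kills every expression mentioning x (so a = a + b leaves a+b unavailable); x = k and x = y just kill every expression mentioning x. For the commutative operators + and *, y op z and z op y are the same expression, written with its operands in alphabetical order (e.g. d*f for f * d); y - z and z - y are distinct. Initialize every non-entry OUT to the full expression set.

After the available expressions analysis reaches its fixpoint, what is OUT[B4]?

Answer: {d+d}

Working:
Per-block solution:
  B0:   IN={}   OUT={}
  B1:   IN={}   OUT={}
  B2:   IN={}   OUT={}
  B3:   IN={}   OUT={}
  B4:   IN={}   OUT={d+d}
  B5:   IN={d+d}   OUT={d+d}

Merge at B4: IN[B4] = OUT[B3] = {}
Applying B4's transfer function to that IN value gives OUT[B4] (row B4 above).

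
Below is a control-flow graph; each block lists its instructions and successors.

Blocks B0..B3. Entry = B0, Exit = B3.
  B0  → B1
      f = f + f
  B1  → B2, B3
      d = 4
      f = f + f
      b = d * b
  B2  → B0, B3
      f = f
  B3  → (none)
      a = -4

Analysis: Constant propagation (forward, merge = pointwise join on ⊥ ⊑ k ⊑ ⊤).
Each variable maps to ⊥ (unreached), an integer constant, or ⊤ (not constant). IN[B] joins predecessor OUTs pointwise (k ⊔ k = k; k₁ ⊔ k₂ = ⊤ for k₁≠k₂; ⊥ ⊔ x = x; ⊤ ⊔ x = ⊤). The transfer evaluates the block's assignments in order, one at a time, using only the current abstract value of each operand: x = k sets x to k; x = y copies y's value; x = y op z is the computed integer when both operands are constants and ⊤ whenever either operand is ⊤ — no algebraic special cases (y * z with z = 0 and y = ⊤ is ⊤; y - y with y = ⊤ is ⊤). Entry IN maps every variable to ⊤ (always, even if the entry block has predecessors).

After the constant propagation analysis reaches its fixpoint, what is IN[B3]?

Converged values:
  B0:  IN=(all ⊤)  OUT=(all ⊤)
  B1:  IN=(all ⊤)  OUT={d:4; rest ⊤}
  B2:  IN={d:4; rest ⊤}  OUT={d:4; rest ⊤}
  B3:  IN={d:4; rest ⊤}  OUT={a:-4, d:4; rest ⊤}

Merge at B3: IN[B3] = OUT[B1] ⊔ OUT[B2] = {a: ⊤, b: ⊤, c: ⊤, d: 4, e: ⊤, f: ⊤}

Answer: {a: ⊤, b: ⊤, c: ⊤, d: 4, e: ⊤, f: ⊤}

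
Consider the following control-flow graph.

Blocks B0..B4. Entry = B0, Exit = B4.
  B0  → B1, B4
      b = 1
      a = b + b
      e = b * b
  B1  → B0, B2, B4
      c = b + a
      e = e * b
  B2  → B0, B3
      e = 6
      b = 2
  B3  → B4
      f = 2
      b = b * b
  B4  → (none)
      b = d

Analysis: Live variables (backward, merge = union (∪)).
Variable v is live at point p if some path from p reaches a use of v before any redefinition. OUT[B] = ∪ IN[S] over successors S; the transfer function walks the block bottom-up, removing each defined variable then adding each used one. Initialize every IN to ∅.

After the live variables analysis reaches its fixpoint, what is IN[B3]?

Answer: {b, d}

Trace:
Fixpoint table:
  B0:   IN={d}   OUT={a, b, d, e}
  B1:   IN={a, b, d, e}   OUT={d}
  B2:   IN={d}   OUT={b, d}
  B3:   IN={b, d}   OUT={d}
  B4:   IN={d}   OUT={}

Merge at B3: OUT[B3] = IN[B4] = {d}
Applying B3's transfer function to that OUT value gives IN[B3] (row B3 above).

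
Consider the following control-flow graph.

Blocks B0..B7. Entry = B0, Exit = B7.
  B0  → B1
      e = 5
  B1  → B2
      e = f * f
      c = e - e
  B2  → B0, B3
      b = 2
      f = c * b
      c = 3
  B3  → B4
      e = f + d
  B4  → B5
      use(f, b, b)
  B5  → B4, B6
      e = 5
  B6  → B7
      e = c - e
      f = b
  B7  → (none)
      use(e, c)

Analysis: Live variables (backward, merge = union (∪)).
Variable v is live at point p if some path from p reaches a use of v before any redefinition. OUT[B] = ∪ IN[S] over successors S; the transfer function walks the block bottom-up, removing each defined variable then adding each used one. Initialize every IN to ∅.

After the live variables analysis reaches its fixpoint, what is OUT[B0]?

Converged values:
  B0:   IN={d, f}   OUT={d, f}
  B1:   IN={d, f}   OUT={c, d}
  B2:   IN={c, d}   OUT={b, c, d, f}
  B3:   IN={b, c, d, f}   OUT={b, c, f}
  B4:   IN={b, c, f}   OUT={b, c, f}
  B5:   IN={b, c, f}   OUT={b, c, e, f}
  B6:   IN={b, c, e}   OUT={c, e}
  B7:   IN={c, e}   OUT={}

Merge at B0: OUT[B0] = IN[B1] = {d, f}

Answer: {d, f}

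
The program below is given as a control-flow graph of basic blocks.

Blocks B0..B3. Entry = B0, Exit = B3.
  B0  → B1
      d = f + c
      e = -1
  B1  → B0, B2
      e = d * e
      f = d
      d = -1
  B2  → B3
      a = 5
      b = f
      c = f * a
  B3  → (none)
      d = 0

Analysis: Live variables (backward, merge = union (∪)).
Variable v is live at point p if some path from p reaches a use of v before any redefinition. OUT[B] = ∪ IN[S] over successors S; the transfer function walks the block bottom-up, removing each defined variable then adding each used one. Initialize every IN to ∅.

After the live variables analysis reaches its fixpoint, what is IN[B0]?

Fixpoint table:
  B0: | IN={c, f} | OUT={c, d, e}
  B1: | IN={c, d, e} | OUT={c, f}
  B2: | IN={f} | OUT={}
  B3: | IN={} | OUT={}

Merge at B0: OUT[B0] = IN[B1] = {c, d, e}
Applying B0's transfer function to that OUT value gives IN[B0] (row B0 above).

Answer: {c, f}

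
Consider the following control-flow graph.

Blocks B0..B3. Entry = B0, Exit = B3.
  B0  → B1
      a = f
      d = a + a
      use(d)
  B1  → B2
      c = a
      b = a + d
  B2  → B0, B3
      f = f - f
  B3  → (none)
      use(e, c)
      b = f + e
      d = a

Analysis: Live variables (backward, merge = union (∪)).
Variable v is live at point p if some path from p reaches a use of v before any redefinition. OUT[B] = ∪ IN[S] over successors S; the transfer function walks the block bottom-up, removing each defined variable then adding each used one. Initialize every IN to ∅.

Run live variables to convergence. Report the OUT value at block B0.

Fixpoint table:
  B0:  IN={e, f}  OUT={a, d, e, f}
  B1:  IN={a, d, e, f}  OUT={a, c, e, f}
  B2:  IN={a, c, e, f}  OUT={a, c, e, f}
  B3:  IN={a, c, e, f}  OUT={}

Merge at B0: OUT[B0] = IN[B1] = {a, d, e, f}

Answer: {a, d, e, f}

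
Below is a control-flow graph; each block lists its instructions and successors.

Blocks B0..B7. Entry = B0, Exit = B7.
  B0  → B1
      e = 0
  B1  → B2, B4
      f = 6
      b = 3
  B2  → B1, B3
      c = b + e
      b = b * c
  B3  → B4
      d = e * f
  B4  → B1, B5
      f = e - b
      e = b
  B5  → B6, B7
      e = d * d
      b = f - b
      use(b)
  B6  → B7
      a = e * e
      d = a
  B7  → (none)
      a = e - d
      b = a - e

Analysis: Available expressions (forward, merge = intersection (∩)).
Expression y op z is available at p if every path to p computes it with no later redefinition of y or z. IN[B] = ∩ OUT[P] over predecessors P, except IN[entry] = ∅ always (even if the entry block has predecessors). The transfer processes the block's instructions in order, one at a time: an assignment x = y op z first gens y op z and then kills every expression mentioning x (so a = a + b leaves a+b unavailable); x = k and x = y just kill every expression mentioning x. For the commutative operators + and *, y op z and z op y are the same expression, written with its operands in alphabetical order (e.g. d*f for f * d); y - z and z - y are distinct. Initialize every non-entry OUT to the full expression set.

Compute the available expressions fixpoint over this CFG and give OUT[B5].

Fixpoint table:
  B0:   IN={}   OUT={}
  B1:   IN={}   OUT={}
  B2:   IN={}   OUT={}
  B3:   IN={}   OUT={e*f}
  B4:   IN={}   OUT={}
  B5:   IN={}   OUT={d*d}
  B6:   IN={d*d}   OUT={e*e}
  B7:   IN={}   OUT={a-e, e-d}

Merge at B5: IN[B5] = OUT[B4] = {}
Applying B5's transfer function to that IN value gives OUT[B5] (row B5 above).

Answer: {d*d}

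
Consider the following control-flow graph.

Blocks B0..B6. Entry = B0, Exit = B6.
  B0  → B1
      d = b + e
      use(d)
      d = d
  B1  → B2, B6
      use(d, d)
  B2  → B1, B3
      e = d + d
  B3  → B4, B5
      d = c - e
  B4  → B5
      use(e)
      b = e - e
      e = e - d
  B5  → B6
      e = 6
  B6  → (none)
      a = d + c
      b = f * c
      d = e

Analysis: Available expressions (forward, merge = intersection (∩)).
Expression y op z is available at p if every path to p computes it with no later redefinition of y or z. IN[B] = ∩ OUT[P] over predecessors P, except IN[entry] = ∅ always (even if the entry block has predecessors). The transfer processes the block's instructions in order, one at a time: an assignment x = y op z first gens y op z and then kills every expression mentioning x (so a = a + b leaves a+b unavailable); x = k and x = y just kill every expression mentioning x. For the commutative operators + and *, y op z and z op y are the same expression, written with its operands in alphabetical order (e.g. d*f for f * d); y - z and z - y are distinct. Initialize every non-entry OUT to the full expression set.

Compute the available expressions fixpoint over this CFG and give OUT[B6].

Per-block solution:
  B0: | IN={} | OUT={b+e}
  B1: | IN={} | OUT={}
  B2: | IN={} | OUT={d+d}
  B3: | IN={d+d} | OUT={c-e}
  B4: | IN={c-e} | OUT={}
  B5: | IN={} | OUT={}
  B6: | IN={} | OUT={c*f}

Merge at B6: IN[B6] = OUT[B1] ∩ OUT[B5] = {}
Applying B6's transfer function to that IN value gives OUT[B6] (row B6 above).

Answer: {c*f}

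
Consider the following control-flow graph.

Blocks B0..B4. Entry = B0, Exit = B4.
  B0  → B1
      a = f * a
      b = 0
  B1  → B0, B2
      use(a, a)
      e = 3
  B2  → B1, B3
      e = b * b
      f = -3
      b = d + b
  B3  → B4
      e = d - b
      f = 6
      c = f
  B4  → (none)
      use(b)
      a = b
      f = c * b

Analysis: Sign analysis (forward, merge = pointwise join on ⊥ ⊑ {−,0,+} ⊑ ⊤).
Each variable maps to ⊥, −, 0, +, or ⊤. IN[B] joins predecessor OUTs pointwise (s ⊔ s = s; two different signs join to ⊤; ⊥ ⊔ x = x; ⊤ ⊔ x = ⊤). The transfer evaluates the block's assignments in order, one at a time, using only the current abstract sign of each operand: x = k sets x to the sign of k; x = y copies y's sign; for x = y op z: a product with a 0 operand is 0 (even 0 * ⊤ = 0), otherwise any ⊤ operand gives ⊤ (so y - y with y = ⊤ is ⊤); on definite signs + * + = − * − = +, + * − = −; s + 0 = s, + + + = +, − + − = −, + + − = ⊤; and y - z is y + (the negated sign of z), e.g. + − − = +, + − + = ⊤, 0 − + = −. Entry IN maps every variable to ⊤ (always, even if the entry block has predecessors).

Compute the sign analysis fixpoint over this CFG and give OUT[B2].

Answer: {a: ⊤, b: ⊤, c: ⊤, d: ⊤, e: ⊤, f: -}

Working:
Converged values:
  B0: | IN=(all ⊤) | OUT={b:0; rest ⊤}
  B1: | IN=(all ⊤) | OUT={e:+; rest ⊤}
  B2: | IN={e:+; rest ⊤} | OUT={f:-; rest ⊤}
  B3: | IN={f:-; rest ⊤} | OUT={c:+, f:+; rest ⊤}
  B4: | IN={c:+, f:+; rest ⊤} | OUT={c:+; rest ⊤}

Merge at B2: IN[B2] = OUT[B1] = {a: ⊤, b: ⊤, c: ⊤, d: ⊤, e: +, f: ⊤}
Applying B2's transfer function to that IN value gives OUT[B2] (row B2 above).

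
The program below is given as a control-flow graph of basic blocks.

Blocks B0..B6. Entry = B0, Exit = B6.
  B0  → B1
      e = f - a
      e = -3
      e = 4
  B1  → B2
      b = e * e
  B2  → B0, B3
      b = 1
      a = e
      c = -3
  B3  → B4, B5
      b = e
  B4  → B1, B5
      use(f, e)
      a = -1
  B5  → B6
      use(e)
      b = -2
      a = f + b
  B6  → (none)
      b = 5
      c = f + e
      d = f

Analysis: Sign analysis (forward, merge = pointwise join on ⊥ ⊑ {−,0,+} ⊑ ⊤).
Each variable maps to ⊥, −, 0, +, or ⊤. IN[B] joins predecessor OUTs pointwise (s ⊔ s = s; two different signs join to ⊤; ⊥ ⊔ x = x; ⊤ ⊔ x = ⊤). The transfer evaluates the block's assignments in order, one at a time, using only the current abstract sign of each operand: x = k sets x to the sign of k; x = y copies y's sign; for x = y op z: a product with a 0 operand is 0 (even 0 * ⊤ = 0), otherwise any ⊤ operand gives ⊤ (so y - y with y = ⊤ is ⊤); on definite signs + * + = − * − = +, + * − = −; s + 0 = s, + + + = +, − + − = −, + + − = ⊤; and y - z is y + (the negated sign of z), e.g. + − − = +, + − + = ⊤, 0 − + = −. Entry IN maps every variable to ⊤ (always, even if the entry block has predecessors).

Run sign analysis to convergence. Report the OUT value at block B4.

Answer: {a: -, b: +, c: -, d: ⊤, e: +, f: ⊤}

Working:
Fixpoint table:
  B0:   IN=(all ⊤)   OUT={e:+; rest ⊤}
  B1:   IN={e:+; rest ⊤}   OUT={b:+, e:+; rest ⊤}
  B2:   IN={b:+, e:+; rest ⊤}   OUT={a:+, b:+, c:-, e:+; rest ⊤}
  B3:   IN={a:+, b:+, c:-, e:+; rest ⊤}   OUT={a:+, b:+, c:-, e:+; rest ⊤}
  B4:   IN={a:+, b:+, c:-, e:+; rest ⊤}   OUT={a:-, b:+, c:-, e:+; rest ⊤}
  B5:   IN={b:+, c:-, e:+; rest ⊤}   OUT={b:-, c:-, e:+; rest ⊤}
  B6:   IN={b:-, c:-, e:+; rest ⊤}   OUT={b:+, e:+; rest ⊤}

Merge at B4: IN[B4] = OUT[B3] = {a: +, b: +, c: -, d: ⊤, e: +, f: ⊤}
Applying B4's transfer function to that IN value gives OUT[B4] (row B4 above).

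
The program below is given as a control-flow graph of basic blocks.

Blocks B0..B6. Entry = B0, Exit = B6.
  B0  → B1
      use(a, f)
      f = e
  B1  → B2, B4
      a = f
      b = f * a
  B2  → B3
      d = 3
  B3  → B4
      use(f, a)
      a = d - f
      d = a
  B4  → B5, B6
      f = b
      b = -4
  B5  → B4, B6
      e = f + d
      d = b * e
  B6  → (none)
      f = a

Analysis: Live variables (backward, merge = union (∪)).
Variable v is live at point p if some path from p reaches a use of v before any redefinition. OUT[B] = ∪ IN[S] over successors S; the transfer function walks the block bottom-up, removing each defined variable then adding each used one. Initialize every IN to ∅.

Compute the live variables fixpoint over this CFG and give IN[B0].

Answer: {a, d, e, f}

Trace:
Fixpoint table:
  B0: | IN={a, d, e, f} | OUT={d, f}
  B1: | IN={d, f} | OUT={a, b, d, f}
  B2: | IN={a, b, f} | OUT={a, b, d, f}
  B3: | IN={a, b, d, f} | OUT={a, b, d}
  B4: | IN={a, b, d} | OUT={a, b, d, f}
  B5: | IN={a, b, d, f} | OUT={a, b, d}
  B6: | IN={a} | OUT={}

Merge at B0: OUT[B0] = IN[B1] = {d, f}
Applying B0's transfer function to that OUT value gives IN[B0] (row B0 above).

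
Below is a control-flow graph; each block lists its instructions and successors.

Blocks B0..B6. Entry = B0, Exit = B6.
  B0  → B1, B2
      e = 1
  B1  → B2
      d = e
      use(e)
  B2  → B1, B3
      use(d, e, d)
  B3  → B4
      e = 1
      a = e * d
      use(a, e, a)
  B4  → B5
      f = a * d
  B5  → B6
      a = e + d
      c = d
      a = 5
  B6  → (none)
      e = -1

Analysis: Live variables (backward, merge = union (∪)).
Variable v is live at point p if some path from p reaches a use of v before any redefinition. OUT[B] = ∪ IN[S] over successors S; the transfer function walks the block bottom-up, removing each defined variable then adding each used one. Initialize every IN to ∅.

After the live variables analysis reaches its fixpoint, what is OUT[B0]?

Answer: {d, e}

Working:
Fixpoint table:
  B0:  IN={d}  OUT={d, e}
  B1:  IN={e}  OUT={d, e}
  B2:  IN={d, e}  OUT={d, e}
  B3:  IN={d}  OUT={a, d, e}
  B4:  IN={a, d, e}  OUT={d, e}
  B5:  IN={d, e}  OUT={}
  B6:  IN={}  OUT={}

Merge at B0: OUT[B0] = IN[B1] ⊔ IN[B2] = {d, e}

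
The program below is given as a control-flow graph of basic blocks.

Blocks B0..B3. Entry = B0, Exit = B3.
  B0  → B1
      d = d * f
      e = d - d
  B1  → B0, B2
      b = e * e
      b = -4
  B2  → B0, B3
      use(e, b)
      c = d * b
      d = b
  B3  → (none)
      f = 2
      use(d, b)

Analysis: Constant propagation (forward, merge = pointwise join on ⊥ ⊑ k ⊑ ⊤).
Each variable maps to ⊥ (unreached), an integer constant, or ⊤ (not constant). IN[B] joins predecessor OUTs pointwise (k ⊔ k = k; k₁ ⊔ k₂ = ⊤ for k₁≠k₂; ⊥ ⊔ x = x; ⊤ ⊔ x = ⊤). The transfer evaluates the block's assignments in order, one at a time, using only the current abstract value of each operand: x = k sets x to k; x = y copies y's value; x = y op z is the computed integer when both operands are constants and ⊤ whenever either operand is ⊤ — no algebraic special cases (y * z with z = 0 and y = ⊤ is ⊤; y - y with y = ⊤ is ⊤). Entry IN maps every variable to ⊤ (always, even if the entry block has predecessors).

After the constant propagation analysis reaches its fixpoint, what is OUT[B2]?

Fixpoint table:
  B0: | IN=(all ⊤) | OUT=(all ⊤)
  B1: | IN=(all ⊤) | OUT={b:-4; rest ⊤}
  B2: | IN={b:-4; rest ⊤} | OUT={b:-4, d:-4; rest ⊤}
  B3: | IN={b:-4, d:-4; rest ⊤} | OUT={b:-4, d:-4, f:2; rest ⊤}

Merge at B2: IN[B2] = OUT[B1] = {a: ⊤, b: -4, c: ⊤, d: ⊤, e: ⊤, f: ⊤}
Applying B2's transfer function to that IN value gives OUT[B2] (row B2 above).

Answer: {a: ⊤, b: -4, c: ⊤, d: -4, e: ⊤, f: ⊤}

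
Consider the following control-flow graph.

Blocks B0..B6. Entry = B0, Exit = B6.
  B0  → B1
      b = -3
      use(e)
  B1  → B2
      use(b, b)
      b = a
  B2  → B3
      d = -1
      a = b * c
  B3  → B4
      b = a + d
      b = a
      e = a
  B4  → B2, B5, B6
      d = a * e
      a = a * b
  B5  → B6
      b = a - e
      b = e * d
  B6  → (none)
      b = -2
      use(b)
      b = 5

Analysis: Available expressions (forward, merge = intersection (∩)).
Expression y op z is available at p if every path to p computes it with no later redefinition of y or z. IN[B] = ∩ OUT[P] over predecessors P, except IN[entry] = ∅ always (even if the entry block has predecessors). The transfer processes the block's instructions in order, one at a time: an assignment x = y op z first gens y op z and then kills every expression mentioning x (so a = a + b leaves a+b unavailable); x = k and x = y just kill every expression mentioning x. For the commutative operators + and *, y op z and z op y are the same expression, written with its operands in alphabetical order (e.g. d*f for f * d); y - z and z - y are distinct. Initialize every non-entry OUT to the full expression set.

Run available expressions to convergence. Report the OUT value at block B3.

Answer: {a+d}

Working:
Per-block solution:
  B0:   IN={}   OUT={}
  B1:   IN={}   OUT={}
  B2:   IN={}   OUT={b*c}
  B3:   IN={b*c}   OUT={a+d}
  B4:   IN={a+d}   OUT={}
  B5:   IN={}   OUT={a-e, d*e}
  B6:   IN={}   OUT={}

Merge at B3: IN[B3] = OUT[B2] = {b*c}
Applying B3's transfer function to that IN value gives OUT[B3] (row B3 above).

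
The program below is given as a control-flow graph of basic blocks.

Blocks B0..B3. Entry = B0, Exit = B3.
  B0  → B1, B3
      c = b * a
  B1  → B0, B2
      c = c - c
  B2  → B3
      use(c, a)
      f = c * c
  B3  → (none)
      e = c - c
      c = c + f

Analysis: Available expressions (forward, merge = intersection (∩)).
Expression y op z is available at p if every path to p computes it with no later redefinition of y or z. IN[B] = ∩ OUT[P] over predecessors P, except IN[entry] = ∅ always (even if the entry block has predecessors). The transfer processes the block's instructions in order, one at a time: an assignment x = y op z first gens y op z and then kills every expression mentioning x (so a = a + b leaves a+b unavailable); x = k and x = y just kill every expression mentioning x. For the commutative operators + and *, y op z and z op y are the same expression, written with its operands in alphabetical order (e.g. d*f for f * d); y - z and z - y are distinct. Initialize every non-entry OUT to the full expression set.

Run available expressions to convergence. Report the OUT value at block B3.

Converged values:
  B0: | IN={} | OUT={a*b}
  B1: | IN={a*b} | OUT={a*b}
  B2: | IN={a*b} | OUT={a*b, c*c}
  B3: | IN={a*b} | OUT={a*b}

Merge at B3: IN[B3] = OUT[B0] ∩ OUT[B2] = {a*b}
Applying B3's transfer function to that IN value gives OUT[B3] (row B3 above).

Answer: {a*b}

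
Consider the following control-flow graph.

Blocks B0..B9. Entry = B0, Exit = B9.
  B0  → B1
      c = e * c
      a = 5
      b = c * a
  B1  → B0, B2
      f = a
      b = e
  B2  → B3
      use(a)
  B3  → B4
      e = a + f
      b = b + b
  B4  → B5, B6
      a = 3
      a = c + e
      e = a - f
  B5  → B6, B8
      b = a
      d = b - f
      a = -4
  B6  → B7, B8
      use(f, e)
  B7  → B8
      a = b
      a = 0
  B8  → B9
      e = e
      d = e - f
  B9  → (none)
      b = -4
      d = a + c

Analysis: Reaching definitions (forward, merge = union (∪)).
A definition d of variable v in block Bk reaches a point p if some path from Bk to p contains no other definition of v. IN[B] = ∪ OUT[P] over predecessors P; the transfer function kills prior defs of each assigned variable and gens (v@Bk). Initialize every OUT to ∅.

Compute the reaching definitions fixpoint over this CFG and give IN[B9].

Fixpoint table:
  B0:   IN={a@B0, b@B1, c@B0, f@B1}   OUT={a@B0, b@B0, c@B0, f@B1}
  B1:   IN={a@B0, b@B0, c@B0, f@B1}   OUT={a@B0, b@B1, c@B0, f@B1}
  B2:   IN={a@B0, b@B1, c@B0, f@B1}   OUT={a@B0, b@B1, c@B0, f@B1}
  B3:   IN={a@B0, b@B1, c@B0, f@B1}   OUT={a@B0, b@B3, c@B0, e@B3, f@B1}
  B4:   IN={a@B0, b@B3, c@B0, e@B3, f@B1}   OUT={a@B4, b@B3, c@B0, e@B4, f@B1}
  B5:   IN={a@B4, b@B3, c@B0, e@B4, f@B1}   OUT={a@B5, b@B5, c@B0, d@B5, e@B4, f@B1}
  B6:   IN={a@B4, a@B5, b@B3, b@B5, c@B0, d@B5, e@B4, f@B1}   OUT={a@B4, a@B5, b@B3, b@B5, c@B0, d@B5, e@B4, f@B1}
  B7:   IN={a@B4, a@B5, b@B3, b@B5, c@B0, d@B5, e@B4, f@B1}   OUT={a@B7, b@B3, b@B5, c@B0, d@B5, e@B4, f@B1}
  B8:   IN={a@B4, a@B5, a@B7, b@B3, b@B5, c@B0, d@B5, e@B4, f@B1}   OUT={a@B4, a@B5, a@B7, b@B3, b@B5, c@B0, d@B8, e@B8, f@B1}
  B9:   IN={a@B4, a@B5, a@B7, b@B3, b@B5, c@B0, d@B8, e@B8, f@B1}   OUT={a@B4, a@B5, a@B7, b@B9, c@B0, d@B9, e@B8, f@B1}

Merge at B9: IN[B9] = OUT[B8] = {a@B4, a@B5, a@B7, b@B3, b@B5, c@B0, d@B8, e@B8, f@B1}

Answer: {a@B4, a@B5, a@B7, b@B3, b@B5, c@B0, d@B8, e@B8, f@B1}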